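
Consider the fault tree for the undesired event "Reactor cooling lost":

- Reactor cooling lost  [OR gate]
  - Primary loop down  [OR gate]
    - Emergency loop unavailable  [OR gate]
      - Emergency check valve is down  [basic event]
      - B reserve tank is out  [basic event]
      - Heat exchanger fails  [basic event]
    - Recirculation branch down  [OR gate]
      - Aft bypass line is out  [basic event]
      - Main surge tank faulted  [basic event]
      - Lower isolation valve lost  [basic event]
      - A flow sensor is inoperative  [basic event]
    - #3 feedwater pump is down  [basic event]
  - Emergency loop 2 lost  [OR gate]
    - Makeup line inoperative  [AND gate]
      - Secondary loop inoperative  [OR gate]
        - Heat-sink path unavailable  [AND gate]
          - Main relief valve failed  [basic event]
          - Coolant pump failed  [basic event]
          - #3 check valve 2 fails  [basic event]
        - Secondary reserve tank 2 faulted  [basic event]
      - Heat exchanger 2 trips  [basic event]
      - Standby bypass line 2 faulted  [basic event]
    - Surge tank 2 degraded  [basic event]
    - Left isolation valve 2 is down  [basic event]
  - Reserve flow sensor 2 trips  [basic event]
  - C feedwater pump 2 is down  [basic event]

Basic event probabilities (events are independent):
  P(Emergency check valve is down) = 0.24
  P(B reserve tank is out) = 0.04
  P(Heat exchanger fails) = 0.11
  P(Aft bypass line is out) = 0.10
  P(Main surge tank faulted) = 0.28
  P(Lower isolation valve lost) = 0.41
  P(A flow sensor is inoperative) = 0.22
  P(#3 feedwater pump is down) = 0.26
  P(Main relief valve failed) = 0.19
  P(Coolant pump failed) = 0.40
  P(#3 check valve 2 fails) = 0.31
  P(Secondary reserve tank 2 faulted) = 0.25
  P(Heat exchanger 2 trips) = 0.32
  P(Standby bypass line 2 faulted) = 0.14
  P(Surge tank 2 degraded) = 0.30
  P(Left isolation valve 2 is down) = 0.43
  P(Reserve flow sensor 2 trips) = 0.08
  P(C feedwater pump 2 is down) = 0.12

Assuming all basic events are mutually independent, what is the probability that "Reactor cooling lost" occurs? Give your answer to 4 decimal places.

P(Emergency loop unavailable) [OR] = 1 − (1−0.24) × (1−0.04) × (1−0.11) = 0.350656
P(Recirculation branch down) [OR] = 1 − (1−0.10) × (1−0.28) × (1−0.41) × (1−0.22) = 0.701790
P(Primary loop down) [OR] = 1 − (1−0.350656) × (1−0.701790) × (1−0.26) = 0.856706
P(Heat-sink path unavailable) [AND] = 0.19 × 0.40 × 0.31 = 0.023560
P(Secondary loop inoperative) [OR] = 1 − (1−0.023560) × (1−0.25) = 0.267670
P(Makeup line inoperative) [AND] = 0.267670 × 0.32 × 0.14 = 0.011992
P(Emergency loop 2 lost) [OR] = 1 − (1−0.011992) × (1−0.30) × (1−0.43) = 0.605785
P(Reactor cooling lost) [OR] = 1 − (1−0.856706) × (1−0.605785) × (1−0.08) × (1−0.12) = 0.954267
Rounded to 4 decimal places: P(Reactor cooling lost) ≈ 0.9543.

0.9543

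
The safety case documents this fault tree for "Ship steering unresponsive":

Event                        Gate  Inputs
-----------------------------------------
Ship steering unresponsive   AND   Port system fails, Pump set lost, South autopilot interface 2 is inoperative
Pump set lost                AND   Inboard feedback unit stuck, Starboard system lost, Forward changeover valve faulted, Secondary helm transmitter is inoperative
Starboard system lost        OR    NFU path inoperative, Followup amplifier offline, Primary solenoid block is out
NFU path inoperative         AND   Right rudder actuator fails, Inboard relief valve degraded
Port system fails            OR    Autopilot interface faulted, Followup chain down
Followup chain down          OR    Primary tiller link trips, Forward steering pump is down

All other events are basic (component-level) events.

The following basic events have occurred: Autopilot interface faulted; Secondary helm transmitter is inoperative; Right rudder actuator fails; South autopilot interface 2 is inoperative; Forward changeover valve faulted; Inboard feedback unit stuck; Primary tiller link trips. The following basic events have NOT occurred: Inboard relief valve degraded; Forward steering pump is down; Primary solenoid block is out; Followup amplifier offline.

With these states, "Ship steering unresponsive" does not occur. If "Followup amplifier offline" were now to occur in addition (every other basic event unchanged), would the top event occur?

Yes

Counterfactual: set "Followup amplifier offline" to occurred.
Followup chain down [OR]: Primary tiller link trips=occurs, Forward steering pump is down=not → at least one input occurs → occurs.
Port system fails [OR]: Autopilot interface faulted=occurs, Followup chain down=occurs → at least one input occurs → occurs.
NFU path inoperative [AND]: Right rudder actuator fails=occurs, Inboard relief valve degraded=not → not all inputs occur → does not occur.
Starboard system lost [OR]: NFU path inoperative=not, Followup amplifier offline=occurs, Primary solenoid block is out=not → at least one input occurs → occurs.
Pump set lost [AND]: Inboard feedback unit stuck=occurs, Starboard system lost=occurs, Forward changeover valve faulted=occurs, Secondary helm transmitter is inoperative=occurs → all inputs occur → occurs.
Ship steering unresponsive [AND]: Port system fails=occurs, Pump set lost=occurs, South autopilot interface 2 is inoperative=occurs → all inputs occur → occurs.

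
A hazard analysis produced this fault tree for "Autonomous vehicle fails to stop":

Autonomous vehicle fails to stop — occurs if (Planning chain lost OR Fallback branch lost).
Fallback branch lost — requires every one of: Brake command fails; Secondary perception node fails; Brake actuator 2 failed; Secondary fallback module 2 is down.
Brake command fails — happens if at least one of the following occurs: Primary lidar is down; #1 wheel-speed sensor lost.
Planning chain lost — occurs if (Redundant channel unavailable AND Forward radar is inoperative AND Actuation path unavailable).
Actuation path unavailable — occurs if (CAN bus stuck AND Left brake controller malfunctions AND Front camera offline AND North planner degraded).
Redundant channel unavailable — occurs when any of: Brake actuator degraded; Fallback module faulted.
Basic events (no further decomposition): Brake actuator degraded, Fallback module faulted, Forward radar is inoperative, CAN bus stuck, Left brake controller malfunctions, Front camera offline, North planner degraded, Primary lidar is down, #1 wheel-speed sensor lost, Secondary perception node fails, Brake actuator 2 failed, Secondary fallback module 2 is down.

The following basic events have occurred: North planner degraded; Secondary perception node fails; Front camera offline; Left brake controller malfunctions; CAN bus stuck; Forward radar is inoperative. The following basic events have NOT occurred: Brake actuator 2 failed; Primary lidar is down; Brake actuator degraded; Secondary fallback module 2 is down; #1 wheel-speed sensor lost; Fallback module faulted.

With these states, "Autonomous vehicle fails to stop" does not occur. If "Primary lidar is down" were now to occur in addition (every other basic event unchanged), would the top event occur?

Counterfactual: set "Primary lidar is down" to occurred.
Redundant channel unavailable [OR]: Brake actuator degraded=not, Fallback module faulted=not → no input occurs → does not occur.
Actuation path unavailable [AND]: CAN bus stuck=occurs, Left brake controller malfunctions=occurs, Front camera offline=occurs, North planner degraded=occurs → all inputs occur → occurs.
Planning chain lost [AND]: Redundant channel unavailable=not, Forward radar is inoperative=occurs, Actuation path unavailable=occurs → not all inputs occur → does not occur.
Brake command fails [OR]: Primary lidar is down=occurs, #1 wheel-speed sensor lost=not → at least one input occurs → occurs.
Fallback branch lost [AND]: Brake command fails=occurs, Secondary perception node fails=occurs, Brake actuator 2 failed=not, Secondary fallback module 2 is down=not → not all inputs occur → does not occur.
Autonomous vehicle fails to stop [OR]: Planning chain lost=not, Fallback branch lost=not → no input occurs → does not occur.

No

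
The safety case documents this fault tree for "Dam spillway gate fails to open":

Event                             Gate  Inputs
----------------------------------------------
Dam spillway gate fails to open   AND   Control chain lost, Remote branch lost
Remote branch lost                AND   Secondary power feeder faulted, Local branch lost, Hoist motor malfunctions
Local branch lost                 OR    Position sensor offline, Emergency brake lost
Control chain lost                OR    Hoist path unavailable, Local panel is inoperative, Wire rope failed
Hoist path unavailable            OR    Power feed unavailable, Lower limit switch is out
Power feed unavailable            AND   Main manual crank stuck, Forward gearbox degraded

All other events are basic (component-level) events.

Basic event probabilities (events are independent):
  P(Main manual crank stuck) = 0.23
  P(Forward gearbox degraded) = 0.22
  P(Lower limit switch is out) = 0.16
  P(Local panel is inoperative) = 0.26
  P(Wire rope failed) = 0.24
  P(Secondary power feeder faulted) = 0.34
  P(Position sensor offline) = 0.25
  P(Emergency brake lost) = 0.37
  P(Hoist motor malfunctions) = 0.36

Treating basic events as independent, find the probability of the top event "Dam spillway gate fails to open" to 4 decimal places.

0.0356

P(Power feed unavailable) [AND] = 0.23 × 0.22 = 0.050600
P(Hoist path unavailable) [OR] = 1 − (1−0.050600) × (1−0.16) = 0.202504
P(Control chain lost) [OR] = 1 − (1−0.202504) × (1−0.26) × (1−0.24) = 0.551488
P(Local branch lost) [OR] = 1 − (1−0.25) × (1−0.37) = 0.527500
P(Remote branch lost) [AND] = 0.34 × 0.527500 × 0.36 = 0.064566
P(Dam spillway gate fails to open) [AND] = 0.551488 × 0.064566 = 0.035607
Rounded to 4 decimal places: P(Dam spillway gate fails to open) ≈ 0.0356.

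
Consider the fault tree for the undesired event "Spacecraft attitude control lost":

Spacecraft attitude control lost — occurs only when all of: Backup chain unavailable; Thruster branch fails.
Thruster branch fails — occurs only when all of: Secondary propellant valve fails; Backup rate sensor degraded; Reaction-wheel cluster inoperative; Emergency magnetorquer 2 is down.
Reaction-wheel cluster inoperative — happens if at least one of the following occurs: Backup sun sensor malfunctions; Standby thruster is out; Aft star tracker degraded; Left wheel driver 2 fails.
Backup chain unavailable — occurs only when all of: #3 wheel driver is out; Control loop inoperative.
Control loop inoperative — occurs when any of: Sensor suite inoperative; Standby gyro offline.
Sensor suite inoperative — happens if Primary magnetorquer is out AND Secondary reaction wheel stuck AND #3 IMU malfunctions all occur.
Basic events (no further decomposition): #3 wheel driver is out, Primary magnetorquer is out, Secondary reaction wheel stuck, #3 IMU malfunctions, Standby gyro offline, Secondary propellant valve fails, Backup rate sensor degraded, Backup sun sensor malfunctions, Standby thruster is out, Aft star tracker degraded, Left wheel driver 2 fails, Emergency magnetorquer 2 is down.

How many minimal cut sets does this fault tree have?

Sensor suite inoperative [AND]: one cut set from each child combined → 1 × 1 × 1 = 1 cut set(s).
Control loop inoperative [OR]: union of children's cut sets → 2 cut set(s).
Backup chain unavailable [AND]: one cut set from each child combined → 1 × 2 = 2 cut set(s).
Reaction-wheel cluster inoperative [OR]: union of children's cut sets → 4 cut set(s).
Thruster branch fails [AND]: one cut set from each child combined → 1 × 1 × 4 × 1 = 4 cut set(s).
Spacecraft attitude control lost [AND]: one cut set from each child combined → 2 × 4 = 8 cut set(s).
Minimal cut sets: {#3 IMU malfunctions, #3 wheel driver is out, Backup rate sensor degraded, Backup sun sensor malfunctions, Emergency magnetorquer 2 is down, Primary magnetorquer is out, Secondary propellant valve fails, Secondary reaction wheel stuck}; {#3 IMU malfunctions, #3 wheel driver is out, Backup rate sensor degraded, Emergency magnetorquer 2 is down, Primary magnetorquer is out, Secondary propellant valve fails, Secondary reaction wheel stuck, Standby thruster is out}; {#3 IMU malfunctions, #3 wheel driver is out, Aft star tracker degraded, Backup rate sensor degraded, Emergency magnetorquer 2 is down, Primary magnetorquer is out, Secondary propellant valve fails, Secondary reaction wheel stuck}; {#3 IMU malfunctions, #3 wheel driver is out, Backup rate sensor degraded, Emergency magnetorquer 2 is down, Left wheel driver 2 fails, Primary magnetorquer is out, Secondary propellant valve fails, Secondary reaction wheel stuck}; {#3 wheel driver is out, Backup rate sensor degraded, Backup sun sensor malfunctions, Emergency magnetorquer 2 is down, Secondary propellant valve fails, Standby gyro offline}; {#3 wheel driver is out, Backup rate sensor degraded, Emergency magnetorquer 2 is down, Secondary propellant valve fails, Standby gyro offline, Standby thruster is out}; {#3 wheel driver is out, Aft star tracker degraded, Backup rate sensor degraded, Emergency magnetorquer 2 is down, Secondary propellant valve fails, Standby gyro offline}; {#3 wheel driver is out, Backup rate sensor degraded, Emergency magnetorquer 2 is down, Left wheel driver 2 fails, Secondary propellant valve fails, Standby gyro offline}.

8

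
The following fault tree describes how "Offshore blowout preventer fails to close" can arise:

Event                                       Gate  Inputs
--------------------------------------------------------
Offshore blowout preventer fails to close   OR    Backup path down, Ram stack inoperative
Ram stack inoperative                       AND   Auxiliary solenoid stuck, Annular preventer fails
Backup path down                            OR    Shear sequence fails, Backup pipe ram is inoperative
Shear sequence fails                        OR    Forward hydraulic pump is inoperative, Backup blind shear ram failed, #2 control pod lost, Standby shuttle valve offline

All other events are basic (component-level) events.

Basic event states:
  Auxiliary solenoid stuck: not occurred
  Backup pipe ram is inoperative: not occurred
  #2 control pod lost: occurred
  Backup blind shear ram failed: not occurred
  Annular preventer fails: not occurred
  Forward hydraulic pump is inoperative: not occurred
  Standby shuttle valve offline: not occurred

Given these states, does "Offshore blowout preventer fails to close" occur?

Yes

Shear sequence fails [OR]: Forward hydraulic pump is inoperative=not, Backup blind shear ram failed=not, #2 control pod lost=occurs, Standby shuttle valve offline=not → at least one input occurs → occurs.
Backup path down [OR]: Shear sequence fails=occurs, Backup pipe ram is inoperative=not → at least one input occurs → occurs.
Ram stack inoperative [AND]: Auxiliary solenoid stuck=not, Annular preventer fails=not → not all inputs occur → does not occur.
Offshore blowout preventer fails to close [OR]: Backup path down=occurs, Ram stack inoperative=not → at least one input occurs → occurs.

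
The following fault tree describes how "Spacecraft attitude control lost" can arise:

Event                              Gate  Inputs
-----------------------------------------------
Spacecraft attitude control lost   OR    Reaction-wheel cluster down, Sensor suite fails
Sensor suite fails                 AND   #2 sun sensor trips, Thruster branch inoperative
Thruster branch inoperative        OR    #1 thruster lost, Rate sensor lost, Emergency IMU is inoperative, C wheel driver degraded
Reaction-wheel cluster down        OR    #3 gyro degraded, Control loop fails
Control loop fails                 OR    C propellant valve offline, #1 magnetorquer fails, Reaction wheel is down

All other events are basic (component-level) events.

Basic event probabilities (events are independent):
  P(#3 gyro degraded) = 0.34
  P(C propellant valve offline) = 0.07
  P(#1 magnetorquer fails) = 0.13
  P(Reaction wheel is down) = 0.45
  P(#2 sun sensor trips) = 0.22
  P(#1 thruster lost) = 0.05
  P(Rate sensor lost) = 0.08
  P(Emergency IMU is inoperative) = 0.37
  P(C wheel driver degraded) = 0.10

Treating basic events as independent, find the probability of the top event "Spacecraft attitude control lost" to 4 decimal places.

0.7389

P(Control loop fails) [OR] = 1 − (1−0.07) × (1−0.13) × (1−0.45) = 0.554995
P(Reaction-wheel cluster down) [OR] = 1 − (1−0.34) × (1−0.554995) = 0.706297
P(Thruster branch inoperative) [OR] = 1 − (1−0.05) × (1−0.08) × (1−0.37) × (1−0.10) = 0.504442
P(Sensor suite fails) [AND] = 0.22 × 0.504442 = 0.110977
P(Spacecraft attitude control lost) [OR] = 1 − (1−0.706297) × (1−0.110977) = 0.738891
Rounded to 4 decimal places: P(Spacecraft attitude control lost) ≈ 0.7389.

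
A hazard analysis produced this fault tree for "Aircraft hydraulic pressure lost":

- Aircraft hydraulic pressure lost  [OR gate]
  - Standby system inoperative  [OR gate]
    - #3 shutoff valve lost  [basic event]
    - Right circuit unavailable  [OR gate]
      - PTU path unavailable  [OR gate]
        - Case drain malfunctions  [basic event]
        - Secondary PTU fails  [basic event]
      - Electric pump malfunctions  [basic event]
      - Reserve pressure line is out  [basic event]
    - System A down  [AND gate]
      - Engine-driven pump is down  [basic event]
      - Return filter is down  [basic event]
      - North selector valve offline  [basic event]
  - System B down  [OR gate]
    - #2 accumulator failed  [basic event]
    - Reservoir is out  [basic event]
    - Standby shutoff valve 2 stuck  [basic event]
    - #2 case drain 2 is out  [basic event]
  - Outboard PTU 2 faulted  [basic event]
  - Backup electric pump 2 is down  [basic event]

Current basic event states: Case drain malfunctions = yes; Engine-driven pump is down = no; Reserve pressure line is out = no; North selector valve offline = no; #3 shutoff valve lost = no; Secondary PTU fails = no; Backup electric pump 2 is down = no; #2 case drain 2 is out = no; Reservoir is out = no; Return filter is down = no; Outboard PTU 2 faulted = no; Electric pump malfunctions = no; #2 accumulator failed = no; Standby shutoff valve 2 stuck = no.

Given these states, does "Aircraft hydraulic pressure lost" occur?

Yes

PTU path unavailable [OR]: Case drain malfunctions=occurs, Secondary PTU fails=not → at least one input occurs → occurs.
Right circuit unavailable [OR]: PTU path unavailable=occurs, Electric pump malfunctions=not, Reserve pressure line is out=not → at least one input occurs → occurs.
System A down [AND]: Engine-driven pump is down=not, Return filter is down=not, North selector valve offline=not → not all inputs occur → does not occur.
Standby system inoperative [OR]: #3 shutoff valve lost=not, Right circuit unavailable=occurs, System A down=not → at least one input occurs → occurs.
System B down [OR]: #2 accumulator failed=not, Reservoir is out=not, Standby shutoff valve 2 stuck=not, #2 case drain 2 is out=not → no input occurs → does not occur.
Aircraft hydraulic pressure lost [OR]: Standby system inoperative=occurs, System B down=not, Outboard PTU 2 faulted=not, Backup electric pump 2 is down=not → at least one input occurs → occurs.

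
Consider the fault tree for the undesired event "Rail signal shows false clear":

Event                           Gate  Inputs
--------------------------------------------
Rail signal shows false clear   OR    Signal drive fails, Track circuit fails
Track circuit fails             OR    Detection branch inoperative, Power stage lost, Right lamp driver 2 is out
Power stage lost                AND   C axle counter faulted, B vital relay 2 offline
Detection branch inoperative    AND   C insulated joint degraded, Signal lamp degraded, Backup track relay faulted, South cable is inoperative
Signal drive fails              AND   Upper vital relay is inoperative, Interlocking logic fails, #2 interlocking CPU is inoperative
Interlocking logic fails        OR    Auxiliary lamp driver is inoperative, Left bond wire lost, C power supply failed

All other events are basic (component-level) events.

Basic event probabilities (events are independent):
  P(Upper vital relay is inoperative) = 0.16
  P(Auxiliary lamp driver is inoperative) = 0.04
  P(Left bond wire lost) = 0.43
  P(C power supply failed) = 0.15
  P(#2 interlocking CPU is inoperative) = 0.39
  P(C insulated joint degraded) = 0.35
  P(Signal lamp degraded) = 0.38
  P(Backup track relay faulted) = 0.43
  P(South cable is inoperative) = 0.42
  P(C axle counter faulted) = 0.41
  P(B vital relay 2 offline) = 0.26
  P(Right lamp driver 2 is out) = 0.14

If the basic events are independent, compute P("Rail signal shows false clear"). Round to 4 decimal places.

0.2752

P(Interlocking logic fails) [OR] = 1 − (1−0.04) × (1−0.43) × (1−0.15) = 0.534880
P(Signal drive fails) [AND] = 0.16 × 0.534880 × 0.39 = 0.033377
P(Detection branch inoperative) [AND] = 0.35 × 0.38 × 0.43 × 0.42 = 0.024020
P(Power stage lost) [AND] = 0.41 × 0.26 = 0.106600
P(Track circuit fails) [OR] = 1 − (1−0.024020) × (1−0.106600) × (1−0.14) = 0.250131
P(Rail signal shows false clear) [OR] = 1 − (1−0.033377) × (1−0.250131) = 0.275159
Rounded to 4 decimal places: P(Rail signal shows false clear) ≈ 0.2752.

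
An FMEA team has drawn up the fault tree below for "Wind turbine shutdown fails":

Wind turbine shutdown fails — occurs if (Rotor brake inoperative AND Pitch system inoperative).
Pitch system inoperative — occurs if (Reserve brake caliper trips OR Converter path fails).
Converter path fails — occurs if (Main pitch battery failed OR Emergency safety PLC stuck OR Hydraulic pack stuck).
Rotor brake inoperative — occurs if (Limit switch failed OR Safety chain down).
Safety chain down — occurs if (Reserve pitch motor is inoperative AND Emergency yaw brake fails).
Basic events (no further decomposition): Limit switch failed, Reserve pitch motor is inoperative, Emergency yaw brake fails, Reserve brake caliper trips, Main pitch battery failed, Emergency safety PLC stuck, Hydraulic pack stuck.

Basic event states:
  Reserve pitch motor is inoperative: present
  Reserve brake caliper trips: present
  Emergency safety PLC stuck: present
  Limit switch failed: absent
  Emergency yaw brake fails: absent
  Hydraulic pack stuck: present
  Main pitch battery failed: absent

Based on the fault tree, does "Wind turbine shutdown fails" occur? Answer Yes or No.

Safety chain down [AND]: Reserve pitch motor is inoperative=occurs, Emergency yaw brake fails=not → not all inputs occur → does not occur.
Rotor brake inoperative [OR]: Limit switch failed=not, Safety chain down=not → no input occurs → does not occur.
Converter path fails [OR]: Main pitch battery failed=not, Emergency safety PLC stuck=occurs, Hydraulic pack stuck=occurs → at least one input occurs → occurs.
Pitch system inoperative [OR]: Reserve brake caliper trips=occurs, Converter path fails=occurs → at least one input occurs → occurs.
Wind turbine shutdown fails [AND]: Rotor brake inoperative=not, Pitch system inoperative=occurs → not all inputs occur → does not occur.

No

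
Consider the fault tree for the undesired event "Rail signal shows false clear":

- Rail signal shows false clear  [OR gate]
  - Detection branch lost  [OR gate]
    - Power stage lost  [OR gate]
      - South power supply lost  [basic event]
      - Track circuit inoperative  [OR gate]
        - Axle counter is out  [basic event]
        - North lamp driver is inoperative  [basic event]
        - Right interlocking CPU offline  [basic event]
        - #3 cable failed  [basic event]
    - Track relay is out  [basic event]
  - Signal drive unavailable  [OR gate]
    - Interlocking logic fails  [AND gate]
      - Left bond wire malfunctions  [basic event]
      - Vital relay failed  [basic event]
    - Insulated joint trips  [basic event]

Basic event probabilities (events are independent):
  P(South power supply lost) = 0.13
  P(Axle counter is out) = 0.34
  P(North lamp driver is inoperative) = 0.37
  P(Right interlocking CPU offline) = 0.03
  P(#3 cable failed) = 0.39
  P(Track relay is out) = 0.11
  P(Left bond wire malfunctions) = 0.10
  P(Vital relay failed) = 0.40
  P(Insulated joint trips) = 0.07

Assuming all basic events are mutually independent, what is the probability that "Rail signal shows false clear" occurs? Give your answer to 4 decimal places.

P(Track circuit inoperative) [OR] = 1 − (1−0.34) × (1−0.37) × (1−0.03) × (1−0.39) = 0.753971
P(Power stage lost) [OR] = 1 − (1−0.13) × (1−0.753971) = 0.785955
P(Detection branch lost) [OR] = 1 − (1−0.785955) × (1−0.11) = 0.809500
P(Interlocking logic fails) [AND] = 0.10 × 0.40 = 0.040000
P(Signal drive unavailable) [OR] = 1 − (1−0.040000) × (1−0.07) = 0.107200
P(Rail signal shows false clear) [OR] = 1 − (1−0.809500) × (1−0.107200) = 0.829922
Rounded to 4 decimal places: P(Rail signal shows false clear) ≈ 0.8299.

0.8299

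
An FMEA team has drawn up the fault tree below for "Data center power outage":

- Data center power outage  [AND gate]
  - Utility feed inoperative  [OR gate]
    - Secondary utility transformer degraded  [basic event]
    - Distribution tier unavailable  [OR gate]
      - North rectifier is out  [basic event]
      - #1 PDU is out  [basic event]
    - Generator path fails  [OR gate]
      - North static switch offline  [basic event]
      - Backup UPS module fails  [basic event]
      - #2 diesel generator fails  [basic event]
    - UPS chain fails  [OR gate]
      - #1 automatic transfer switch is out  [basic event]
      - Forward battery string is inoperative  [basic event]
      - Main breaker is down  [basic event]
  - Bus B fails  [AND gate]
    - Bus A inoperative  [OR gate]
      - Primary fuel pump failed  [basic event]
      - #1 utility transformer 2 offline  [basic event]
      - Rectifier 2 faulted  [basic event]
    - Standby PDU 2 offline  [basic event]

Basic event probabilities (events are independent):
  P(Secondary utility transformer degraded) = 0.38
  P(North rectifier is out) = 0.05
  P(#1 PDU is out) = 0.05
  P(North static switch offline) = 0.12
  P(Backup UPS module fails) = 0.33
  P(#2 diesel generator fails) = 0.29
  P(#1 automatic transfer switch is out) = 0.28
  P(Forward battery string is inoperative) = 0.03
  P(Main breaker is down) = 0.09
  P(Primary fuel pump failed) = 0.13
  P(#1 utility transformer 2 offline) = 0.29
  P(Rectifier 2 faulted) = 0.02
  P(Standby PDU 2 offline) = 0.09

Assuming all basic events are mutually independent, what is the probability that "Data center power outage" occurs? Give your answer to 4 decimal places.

P(Distribution tier unavailable) [OR] = 1 − (1−0.05) × (1−0.05) = 0.097500
P(Generator path fails) [OR] = 1 − (1−0.12) × (1−0.33) × (1−0.29) = 0.581384
P(UPS chain fails) [OR] = 1 − (1−0.28) × (1−0.03) × (1−0.09) = 0.364456
P(Utility feed inoperative) [OR] = 1 − (1−0.38) × (1−0.097500) × (1−0.581384) × (1−0.364456) = 0.851132
P(Bus A inoperative) [OR] = 1 − (1−0.13) × (1−0.29) × (1−0.02) = 0.394654
P(Bus B fails) [AND] = 0.394654 × 0.09 = 0.035519
P(Data center power outage) [AND] = 0.851132 × 0.035519 = 0.030231
Rounded to 4 decimal places: P(Data center power outage) ≈ 0.0302.

0.0302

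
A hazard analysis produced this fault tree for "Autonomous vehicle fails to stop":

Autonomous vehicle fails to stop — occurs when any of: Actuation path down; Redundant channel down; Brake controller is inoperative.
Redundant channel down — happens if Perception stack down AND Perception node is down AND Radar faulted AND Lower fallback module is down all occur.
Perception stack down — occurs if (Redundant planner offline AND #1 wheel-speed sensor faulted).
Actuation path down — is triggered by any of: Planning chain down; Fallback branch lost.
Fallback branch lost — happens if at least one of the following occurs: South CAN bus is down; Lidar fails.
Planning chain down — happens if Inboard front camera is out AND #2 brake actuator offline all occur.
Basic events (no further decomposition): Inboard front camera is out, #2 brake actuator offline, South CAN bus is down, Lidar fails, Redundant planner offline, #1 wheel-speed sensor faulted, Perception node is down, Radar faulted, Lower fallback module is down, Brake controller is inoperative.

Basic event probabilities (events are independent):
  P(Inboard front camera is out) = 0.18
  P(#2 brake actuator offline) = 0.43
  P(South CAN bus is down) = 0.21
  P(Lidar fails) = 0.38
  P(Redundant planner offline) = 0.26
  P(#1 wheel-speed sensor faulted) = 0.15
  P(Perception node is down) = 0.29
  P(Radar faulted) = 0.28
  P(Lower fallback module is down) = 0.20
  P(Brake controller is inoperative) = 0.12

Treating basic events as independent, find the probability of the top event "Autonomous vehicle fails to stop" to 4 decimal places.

P(Planning chain down) [AND] = 0.18 × 0.43 = 0.077400
P(Fallback branch lost) [OR] = 1 − (1−0.21) × (1−0.38) = 0.510200
P(Actuation path down) [OR] = 1 − (1−0.077400) × (1−0.510200) = 0.548111
P(Perception stack down) [AND] = 0.26 × 0.15 = 0.039000
P(Redundant channel down) [AND] = 0.039000 × 0.29 × 0.28 × 0.20 = 0.000633
P(Autonomous vehicle fails to stop) [OR] = 1 − (1−0.548111) × (1−0.000633) × (1−0.12) = 0.602589
Rounded to 4 decimal places: P(Autonomous vehicle fails to stop) ≈ 0.6026.

0.6026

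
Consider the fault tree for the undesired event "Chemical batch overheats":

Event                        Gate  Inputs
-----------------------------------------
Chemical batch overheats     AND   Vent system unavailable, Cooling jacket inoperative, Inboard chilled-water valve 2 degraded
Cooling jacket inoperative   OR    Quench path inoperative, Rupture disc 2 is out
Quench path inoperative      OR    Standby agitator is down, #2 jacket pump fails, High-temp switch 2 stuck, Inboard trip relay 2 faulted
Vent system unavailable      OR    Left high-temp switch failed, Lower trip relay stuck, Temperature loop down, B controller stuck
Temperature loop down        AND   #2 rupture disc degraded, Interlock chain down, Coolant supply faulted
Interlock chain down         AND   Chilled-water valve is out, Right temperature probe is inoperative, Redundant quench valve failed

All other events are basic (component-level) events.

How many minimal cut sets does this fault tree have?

20

Interlock chain down [AND]: one cut set from each child combined → 1 × 1 × 1 = 1 cut set(s).
Temperature loop down [AND]: one cut set from each child combined → 1 × 1 × 1 = 1 cut set(s).
Vent system unavailable [OR]: union of children's cut sets → 4 cut set(s).
Quench path inoperative [OR]: union of children's cut sets → 4 cut set(s).
Cooling jacket inoperative [OR]: union of children's cut sets → 5 cut set(s).
Chemical batch overheats [AND]: one cut set from each child combined → 4 × 5 × 1 = 20 cut set(s).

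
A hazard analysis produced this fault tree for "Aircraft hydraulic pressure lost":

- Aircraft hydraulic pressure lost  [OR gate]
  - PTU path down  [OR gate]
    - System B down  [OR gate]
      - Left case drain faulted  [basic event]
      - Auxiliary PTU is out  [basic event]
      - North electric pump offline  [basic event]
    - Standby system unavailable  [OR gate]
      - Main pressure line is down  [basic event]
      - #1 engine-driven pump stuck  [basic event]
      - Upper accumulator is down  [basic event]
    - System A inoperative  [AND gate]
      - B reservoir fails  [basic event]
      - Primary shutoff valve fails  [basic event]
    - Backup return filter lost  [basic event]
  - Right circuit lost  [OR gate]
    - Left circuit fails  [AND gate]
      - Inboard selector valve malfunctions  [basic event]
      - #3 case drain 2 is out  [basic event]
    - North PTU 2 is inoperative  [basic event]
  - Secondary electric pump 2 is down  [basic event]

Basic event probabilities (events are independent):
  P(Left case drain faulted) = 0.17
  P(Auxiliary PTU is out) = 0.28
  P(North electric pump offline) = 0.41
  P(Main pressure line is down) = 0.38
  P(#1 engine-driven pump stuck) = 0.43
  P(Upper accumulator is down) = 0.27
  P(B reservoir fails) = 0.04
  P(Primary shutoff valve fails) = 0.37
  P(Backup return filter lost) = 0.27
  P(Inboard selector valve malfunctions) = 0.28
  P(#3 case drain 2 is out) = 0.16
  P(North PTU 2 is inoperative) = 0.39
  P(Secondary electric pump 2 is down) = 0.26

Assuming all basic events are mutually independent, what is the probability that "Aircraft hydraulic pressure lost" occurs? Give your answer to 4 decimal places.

0.9718

P(System B down) [OR] = 1 − (1−0.17) × (1−0.28) × (1−0.41) = 0.647416
P(Standby system unavailable) [OR] = 1 − (1−0.38) × (1−0.43) × (1−0.27) = 0.742018
P(System A inoperative) [AND] = 0.04 × 0.37 = 0.014800
P(PTU path down) [OR] = 1 − (1−0.647416) × (1−0.742018) × (1−0.014800) × (1−0.27) = 0.934582
P(Left circuit fails) [AND] = 0.28 × 0.16 = 0.044800
P(Right circuit lost) [OR] = 1 − (1−0.044800) × (1−0.39) = 0.417328
P(Aircraft hydraulic pressure lost) [OR] = 1 − (1−0.934582) × (1−0.417328) × (1−0.26) = 0.971793
Rounded to 4 decimal places: P(Aircraft hydraulic pressure lost) ≈ 0.9718.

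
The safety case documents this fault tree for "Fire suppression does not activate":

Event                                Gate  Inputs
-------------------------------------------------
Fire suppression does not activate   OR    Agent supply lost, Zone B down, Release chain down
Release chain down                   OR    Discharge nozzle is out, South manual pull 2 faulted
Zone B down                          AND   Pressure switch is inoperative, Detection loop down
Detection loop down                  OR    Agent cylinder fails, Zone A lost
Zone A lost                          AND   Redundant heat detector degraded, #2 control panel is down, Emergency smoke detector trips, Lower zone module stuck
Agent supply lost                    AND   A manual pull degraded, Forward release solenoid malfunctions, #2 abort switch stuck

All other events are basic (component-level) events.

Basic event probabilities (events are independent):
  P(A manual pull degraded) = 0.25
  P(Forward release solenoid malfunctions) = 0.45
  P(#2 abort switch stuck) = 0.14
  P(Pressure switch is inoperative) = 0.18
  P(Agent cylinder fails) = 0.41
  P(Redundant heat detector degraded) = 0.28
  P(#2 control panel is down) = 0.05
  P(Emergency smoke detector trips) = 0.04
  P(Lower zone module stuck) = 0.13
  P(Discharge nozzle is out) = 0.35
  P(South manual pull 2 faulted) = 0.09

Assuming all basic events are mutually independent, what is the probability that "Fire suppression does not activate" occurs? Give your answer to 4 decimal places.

P(Agent supply lost) [AND] = 0.25 × 0.45 × 0.14 = 0.015750
P(Zone A lost) [AND] = 0.28 × 0.05 × 0.04 × 0.13 = 0.000073
P(Detection loop down) [OR] = 1 − (1−0.41) × (1−0.000073) = 0.410043
P(Zone B down) [AND] = 0.18 × 0.410043 = 0.073808
P(Release chain down) [OR] = 1 − (1−0.35) × (1−0.09) = 0.408500
P(Fire suppression does not activate) [OR] = 1 − (1−0.015750) × (1−0.073808) × (1−0.408500) = 0.460786
Rounded to 4 decimal places: P(Fire suppression does not activate) ≈ 0.4608.

0.4608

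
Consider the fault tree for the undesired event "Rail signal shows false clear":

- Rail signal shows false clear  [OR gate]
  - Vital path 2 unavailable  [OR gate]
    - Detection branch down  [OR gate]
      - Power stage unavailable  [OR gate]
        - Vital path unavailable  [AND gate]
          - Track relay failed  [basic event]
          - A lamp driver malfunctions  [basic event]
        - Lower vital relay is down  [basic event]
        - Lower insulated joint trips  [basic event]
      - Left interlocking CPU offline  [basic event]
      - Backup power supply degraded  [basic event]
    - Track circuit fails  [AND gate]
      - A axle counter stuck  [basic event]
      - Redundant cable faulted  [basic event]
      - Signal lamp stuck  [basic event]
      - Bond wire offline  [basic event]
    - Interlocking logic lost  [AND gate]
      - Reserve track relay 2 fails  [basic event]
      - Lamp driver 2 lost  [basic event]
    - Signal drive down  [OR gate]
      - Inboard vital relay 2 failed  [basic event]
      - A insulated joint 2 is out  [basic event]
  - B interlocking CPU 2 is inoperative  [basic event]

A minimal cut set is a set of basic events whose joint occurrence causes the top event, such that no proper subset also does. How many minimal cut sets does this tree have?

10

Vital path unavailable [AND]: one cut set from each child combined → 1 × 1 = 1 cut set(s).
Power stage unavailable [OR]: union of children's cut sets → 3 cut set(s).
Detection branch down [OR]: union of children's cut sets → 5 cut set(s).
Track circuit fails [AND]: one cut set from each child combined → 1 × 1 × 1 × 1 = 1 cut set(s).
Interlocking logic lost [AND]: one cut set from each child combined → 1 × 1 = 1 cut set(s).
Signal drive down [OR]: union of children's cut sets → 2 cut set(s).
Vital path 2 unavailable [OR]: union of children's cut sets → 9 cut set(s).
Rail signal shows false clear [OR]: union of children's cut sets → 10 cut set(s).
Minimal cut sets: {A lamp driver malfunctions, Track relay failed}; {Lower vital relay is down}; {Lower insulated joint trips}; {Left interlocking CPU offline}; {Backup power supply degraded}; {A axle counter stuck, Bond wire offline, Redundant cable faulted, Signal lamp stuck}; {Lamp driver 2 lost, Reserve track relay 2 fails}; {Inboard vital relay 2 failed}; {A insulated joint 2 is out}; {B interlocking CPU 2 is inoperative}.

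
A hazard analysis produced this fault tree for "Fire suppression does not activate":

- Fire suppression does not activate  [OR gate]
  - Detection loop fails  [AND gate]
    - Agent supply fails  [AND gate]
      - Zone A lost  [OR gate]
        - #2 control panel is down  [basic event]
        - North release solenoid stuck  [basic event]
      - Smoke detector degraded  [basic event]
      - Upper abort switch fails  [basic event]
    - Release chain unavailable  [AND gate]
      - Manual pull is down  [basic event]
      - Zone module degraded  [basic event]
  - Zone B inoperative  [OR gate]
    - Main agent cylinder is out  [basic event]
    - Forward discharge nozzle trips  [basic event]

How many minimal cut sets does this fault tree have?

4

Zone A lost [OR]: union of children's cut sets → 2 cut set(s).
Agent supply fails [AND]: one cut set from each child combined → 2 × 1 × 1 = 2 cut set(s).
Release chain unavailable [AND]: one cut set from each child combined → 1 × 1 = 1 cut set(s).
Detection loop fails [AND]: one cut set from each child combined → 2 × 1 = 2 cut set(s).
Zone B inoperative [OR]: union of children's cut sets → 2 cut set(s).
Fire suppression does not activate [OR]: union of children's cut sets → 4 cut set(s).
Minimal cut sets: {#2 control panel is down, Manual pull is down, Smoke detector degraded, Upper abort switch fails, Zone module degraded}; {Manual pull is down, North release solenoid stuck, Smoke detector degraded, Upper abort switch fails, Zone module degraded}; {Main agent cylinder is out}; {Forward discharge nozzle trips}.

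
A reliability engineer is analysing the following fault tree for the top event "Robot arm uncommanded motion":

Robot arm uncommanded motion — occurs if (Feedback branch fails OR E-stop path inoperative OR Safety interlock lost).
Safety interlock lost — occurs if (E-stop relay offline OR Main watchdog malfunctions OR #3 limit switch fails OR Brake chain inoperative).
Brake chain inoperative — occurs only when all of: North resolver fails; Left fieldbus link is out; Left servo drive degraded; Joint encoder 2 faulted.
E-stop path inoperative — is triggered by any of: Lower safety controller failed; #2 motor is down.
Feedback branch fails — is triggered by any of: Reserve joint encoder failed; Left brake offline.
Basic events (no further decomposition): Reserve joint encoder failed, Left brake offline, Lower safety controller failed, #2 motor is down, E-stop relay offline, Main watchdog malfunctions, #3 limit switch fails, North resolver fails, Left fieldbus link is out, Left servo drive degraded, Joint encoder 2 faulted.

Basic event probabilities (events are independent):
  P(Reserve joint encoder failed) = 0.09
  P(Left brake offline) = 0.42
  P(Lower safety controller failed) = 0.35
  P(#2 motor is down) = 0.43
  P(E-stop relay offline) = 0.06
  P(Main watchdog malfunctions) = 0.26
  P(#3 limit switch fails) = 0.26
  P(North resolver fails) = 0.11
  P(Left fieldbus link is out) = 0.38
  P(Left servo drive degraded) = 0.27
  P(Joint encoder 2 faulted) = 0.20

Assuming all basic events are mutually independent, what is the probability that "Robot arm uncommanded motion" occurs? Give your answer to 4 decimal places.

P(Feedback branch fails) [OR] = 1 − (1−0.09) × (1−0.42) = 0.472200
P(E-stop path inoperative) [OR] = 1 − (1−0.35) × (1−0.43) = 0.629500
P(Brake chain inoperative) [AND] = 0.11 × 0.38 × 0.27 × 0.20 = 0.002257
P(Safety interlock lost) [OR] = 1 − (1−0.06) × (1−0.26) × (1−0.26) × (1−0.002257) = 0.486418
P(Robot arm uncommanded motion) [OR] = 1 − (1−0.472200) × (1−0.629500) × (1−0.486418) = 0.899569
Rounded to 4 decimal places: P(Robot arm uncommanded motion) ≈ 0.8996.

0.8996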